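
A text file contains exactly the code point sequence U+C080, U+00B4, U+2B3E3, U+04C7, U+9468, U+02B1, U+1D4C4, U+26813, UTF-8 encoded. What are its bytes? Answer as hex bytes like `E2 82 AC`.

U+C080: 3-byte form → EC 82 80.
U+00B4: 2-byte form → C2 B4.
U+2B3E3: 4-byte form → F0 AB 8F A3.
U+04C7: 2-byte form → D3 87.
U+9468: 3-byte form → E9 91 A8.
U+02B1: 2-byte form → CA B1.
U+1D4C4: 4-byte form → F0 9D 93 84.
U+26813: 4-byte form → F0 A6 A0 93.
Concatenated (24 bytes): EC 82 80 C2 B4 F0 AB 8F A3 D3 87 E9 91 A8 CA B1 F0 9D 93 84 F0 A6 A0 93.

EC 82 80 C2 B4 F0 AB 8F A3 D3 87 E9 91 A8 CA B1 F0 9D 93 84 F0 A6 A0 93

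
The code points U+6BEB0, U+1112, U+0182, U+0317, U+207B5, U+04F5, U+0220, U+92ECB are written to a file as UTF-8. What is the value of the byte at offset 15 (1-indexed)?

1-indexed offset 15 is 0-indexed offset 14.
U+6BEB0 → 4-byte form F1 AB BA B0 at offsets 0–3.
U+1112 → 3-byte form E1 84 92 at offsets 4–6.
U+0182 → 2-byte form C6 82 at offsets 7–8.
U+0317 → 2-byte form CC 97 at offsets 9–10.
U+207B5 → 4-byte form F0 A0 9E B5 at offsets 11–14.
Offset 14 falls in char 5's range; it's byte 4 of F0 A0 9E B5 = 0xB5.

0xB5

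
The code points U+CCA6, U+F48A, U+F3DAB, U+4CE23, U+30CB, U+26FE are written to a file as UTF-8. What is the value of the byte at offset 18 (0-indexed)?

U+CCA6 → 3-byte form EC B2 A6 at offsets 0–2.
U+F48A → 3-byte form EF 92 8A at offsets 3–5.
U+F3DAB → 4-byte form F3 B3 B6 AB at offsets 6–9.
U+4CE23 → 4-byte form F1 8C B8 A3 at offsets 10–13.
U+30CB → 3-byte form E3 83 8B at offsets 14–16.
U+26FE → 3-byte form E2 9B BE at offsets 17–19.
Offset 18 falls in char 6's range; it's byte 2 of E2 9B BE = 0x9B.

0x9B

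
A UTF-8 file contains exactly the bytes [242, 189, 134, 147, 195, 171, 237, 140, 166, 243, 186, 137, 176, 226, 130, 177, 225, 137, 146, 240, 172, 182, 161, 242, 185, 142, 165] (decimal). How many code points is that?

8

Byte at offset 0: 0xF2 = 11110010 → 4-byte char (#1). Advance 4.
Byte at offset 4: 0xC3 = 11000011 → 2-byte char (#2). Advance 2.
Byte at offset 6: 0xED = 11101101 → 3-byte char (#3). Advance 3.
Byte at offset 9: 0xF3 = 11110011 → 4-byte char (#4). Advance 4.
Byte at offset 13: 0xE2 = 11100010 → 3-byte char (#5). Advance 3.
Byte at offset 16: 0xE1 = 11100001 → 3-byte char (#6). Advance 3.
Byte at offset 19: 0xF0 = 11110000 → 4-byte char (#7). Advance 4.
Byte at offset 23: 0xF2 = 11110010 → 4-byte char (#8). Advance 4.
Reached end at offset 27 after 8 code points.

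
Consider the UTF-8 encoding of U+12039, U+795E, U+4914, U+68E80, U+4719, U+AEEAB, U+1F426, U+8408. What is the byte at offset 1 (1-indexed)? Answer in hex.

1-indexed offset 1 is 0-indexed offset 0.
U+12039 → 4-byte form F0 92 80 B9 at offsets 0–3.
Offset 0 falls in char 1's range; it's byte 1 of F0 92 80 B9 = 0xF0.

0xF0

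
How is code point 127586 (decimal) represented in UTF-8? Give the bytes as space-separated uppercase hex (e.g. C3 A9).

U+1F262 = 0x1F262 = 127586 decimal. In range U+10000–U+10FFFF → 4-byte form: 11110xxx 10xxxxxx 10xxxxxx 10xxxxxx.
Binary (21 bits): 000011111001001100010.
Split 3+6+6+6: 000 | 011111 | 001001 | 100010.
Byte 1: 11110000 = 0xF0.
Byte 2: 10011111 = 0x9F.
Byte 3: 10001001 = 0x89.
Byte 4: 10100010 = 0xA2.

F0 9F 89 A2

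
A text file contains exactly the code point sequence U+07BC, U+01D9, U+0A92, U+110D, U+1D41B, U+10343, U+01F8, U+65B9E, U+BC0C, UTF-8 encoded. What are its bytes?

U+07BC: 2-byte form → DE BC.
U+01D9: 2-byte form → C7 99.
U+0A92: 3-byte form → E0 AA 92.
U+110D: 3-byte form → E1 84 8D.
U+1D41B: 4-byte form → F0 9D 90 9B.
U+10343: 4-byte form → F0 90 8D 83.
U+01F8: 2-byte form → C7 B8.
U+65B9E: 4-byte form → F1 A5 AE 9E.
U+BC0C: 3-byte form → EB B0 8C.
Concatenated (27 bytes): DE BC C7 99 E0 AA 92 E1 84 8D F0 9D 90 9B F0 90 8D 83 C7 B8 F1 A5 AE 9E EB B0 8C.

DE BC C7 99 E0 AA 92 E1 84 8D F0 9D 90 9B F0 90 8D 83 C7 B8 F1 A5 AE 9E EB B0 8C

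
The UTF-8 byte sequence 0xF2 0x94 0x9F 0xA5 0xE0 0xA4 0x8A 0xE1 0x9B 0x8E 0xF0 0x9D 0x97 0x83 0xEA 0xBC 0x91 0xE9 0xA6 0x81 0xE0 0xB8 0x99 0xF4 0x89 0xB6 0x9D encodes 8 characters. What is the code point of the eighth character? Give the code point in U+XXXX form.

Offset 0: leading byte 0xF2 = 11110010 → 4-byte char #1 = F2 94 9F A5.
Offset 4: leading byte 0xE0 = 11100000 → 3-byte char #2 = E0 A4 8A.
Offset 7: leading byte 0xE1 = 11100001 → 3-byte char #3 = E1 9B 8E.
Offset 10: leading byte 0xF0 = 11110000 → 4-byte char #4 = F0 9D 97 83.
Offset 14: leading byte 0xEA = 11101010 → 3-byte char #5 = EA BC 91.
Offset 17: leading byte 0xE9 = 11101001 → 3-byte char #6 = E9 A6 81.
Offset 20: leading byte 0xE0 = 11100000 → 3-byte char #7 = E0 B8 99.
Offset 23: leading byte 0xF4 = 11110100 → 4-byte char #8 = F4 89 B6 9D.
Leading byte 0xF4 = 11110100 matches 11110xxx → 4-byte sequence.
Byte 1: 0xF4 = 11110100, payload 100 (3 bits).
Byte 2: 0x89 = 10001001 (10xxxxxx ✓), payload 001001.
Byte 3: 0xB6 = 10110110 (10xxxxxx ✓), payload 110110.
Byte 4: 0x9D = 10011101 (10xxxxxx ✓), payload 011101.
Concatenate: 100001001110110011101 = 0x109D9D (21 bits → U+109D9D).

U+109D9D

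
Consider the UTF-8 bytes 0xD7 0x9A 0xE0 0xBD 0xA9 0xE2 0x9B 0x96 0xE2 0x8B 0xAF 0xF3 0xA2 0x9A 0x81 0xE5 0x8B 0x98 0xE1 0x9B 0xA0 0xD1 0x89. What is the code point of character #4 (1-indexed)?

Offset 0: leading byte 0xD7 = 11010111 → 2-byte char #1 = D7 9A.
Offset 2: leading byte 0xE0 = 11100000 → 3-byte char #2 = E0 BD A9.
Offset 5: leading byte 0xE2 = 11100010 → 3-byte char #3 = E2 9B 96.
Offset 8: leading byte 0xE2 = 11100010 → 3-byte char #4 = E2 8B AF.
Leading byte 0xE2 = 11100010 matches 1110xxxx → 3-byte sequence.
Byte 1: 0xE2 = 11100010, payload 0010 (4 bits).
Byte 2: 0x8B = 10001011 (10xxxxxx ✓), payload 001011.
Byte 3: 0xAF = 10101111 (10xxxxxx ✓), payload 101111.
Concatenate: 0010001011101111 = 0x22EF (16 bits → U+22EF).

U+22EF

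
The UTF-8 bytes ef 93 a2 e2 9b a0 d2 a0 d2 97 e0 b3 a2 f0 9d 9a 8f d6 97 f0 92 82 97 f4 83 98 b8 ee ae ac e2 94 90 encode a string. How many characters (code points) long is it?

Byte at offset 0: 0xEF = 11101111 → 3-byte char (#1). Advance 3.
Byte at offset 3: 0xE2 = 11100010 → 3-byte char (#2). Advance 3.
Byte at offset 6: 0xD2 = 11010010 → 2-byte char (#3). Advance 2.
Byte at offset 8: 0xD2 = 11010010 → 2-byte char (#4). Advance 2.
Byte at offset 10: 0xE0 = 11100000 → 3-byte char (#5). Advance 3.
Byte at offset 13: 0xF0 = 11110000 → 4-byte char (#6). Advance 4.
Byte at offset 17: 0xD6 = 11010110 → 2-byte char (#7). Advance 2.
Byte at offset 19: 0xF0 = 11110000 → 4-byte char (#8). Advance 4.
Byte at offset 23: 0xF4 = 11110100 → 4-byte char (#9). Advance 4.
Byte at offset 27: 0xEE = 11101110 → 3-byte char (#10). Advance 3.
Byte at offset 30: 0xE2 = 11100010 → 3-byte char (#11). Advance 3.
Reached end at offset 33 after 11 code points.

11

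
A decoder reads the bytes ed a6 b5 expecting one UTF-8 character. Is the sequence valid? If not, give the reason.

Structurally a 3-byte sequence; payload = 0xD9B5.
But 0xD9B5 is in U+D800–U+DFFF, the surrogate range. Surrogates are not Unicode scalar values and are forbidden in UTF-8.

invalid (encodes a surrogate (U+D800–U+DFFF))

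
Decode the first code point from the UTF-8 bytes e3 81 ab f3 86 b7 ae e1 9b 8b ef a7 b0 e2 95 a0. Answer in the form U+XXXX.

U+306B

Offset 0: leading byte 0xE3 = 11100011 → 3-byte char #1 = E3 81 AB.
Leading byte 0xE3 = 11100011 matches 1110xxxx → 3-byte sequence.
Byte 1: 0xE3 = 11100011, payload 0011 (4 bits).
Byte 2: 0x81 = 10000001 (10xxxxxx ✓), payload 000001.
Byte 3: 0xAB = 10101011 (10xxxxxx ✓), payload 101011.
Concatenate: 0011000001101011 = 0x306B (16 bits → U+306B).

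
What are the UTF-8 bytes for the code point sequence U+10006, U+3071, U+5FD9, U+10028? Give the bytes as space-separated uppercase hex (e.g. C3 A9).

U+10006: 4-byte form → F0 90 80 86.
U+3071: 3-byte form → E3 81 B1.
U+5FD9: 3-byte form → E5 BF 99.
U+10028: 4-byte form → F0 90 80 A8.
Concatenated (14 bytes): F0 90 80 86 E3 81 B1 E5 BF 99 F0 90 80 A8.

F0 90 80 86 E3 81 B1 E5 BF 99 F0 90 80 A8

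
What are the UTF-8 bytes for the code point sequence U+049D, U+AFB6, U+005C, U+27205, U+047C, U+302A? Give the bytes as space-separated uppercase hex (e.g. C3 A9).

D2 9D EA BE B6 5C F0 A7 88 85 D1 BC E3 80 AA

U+049D: 2-byte form → D2 9D.
U+AFB6: 3-byte form → EA BE B6.
U+005C: 1-byte form → 5C.
U+27205: 4-byte form → F0 A7 88 85.
U+047C: 2-byte form → D1 BC.
U+302A: 3-byte form → E3 80 AA.
Concatenated (15 bytes): D2 9D EA BE B6 5C F0 A7 88 85 D1 BC E3 80 AA.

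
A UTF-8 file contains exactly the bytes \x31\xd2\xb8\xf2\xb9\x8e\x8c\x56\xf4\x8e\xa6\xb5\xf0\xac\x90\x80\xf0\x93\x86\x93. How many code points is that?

7

Byte at offset 0: 0x31 = 00110001 → 1-byte char (#1). Advance 1.
Byte at offset 1: 0xD2 = 11010010 → 2-byte char (#2). Advance 2.
Byte at offset 3: 0xF2 = 11110010 → 4-byte char (#3). Advance 4.
Byte at offset 7: 0x56 = 01010110 → 1-byte char (#4). Advance 1.
Byte at offset 8: 0xF4 = 11110100 → 4-byte char (#5). Advance 4.
Byte at offset 12: 0xF0 = 11110000 → 4-byte char (#6). Advance 4.
Byte at offset 16: 0xF0 = 11110000 → 4-byte char (#7). Advance 4.
Reached end at offset 20 after 7 code points.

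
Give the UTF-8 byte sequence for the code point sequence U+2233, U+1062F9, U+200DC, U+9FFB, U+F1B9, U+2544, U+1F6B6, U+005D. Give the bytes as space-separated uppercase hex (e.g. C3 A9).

E2 88 B3 F4 86 8B B9 F0 A0 83 9C E9 BF BB EF 86 B9 E2 95 84 F0 9F 9A B6 5D

U+2233: 3-byte form → E2 88 B3.
U+1062F9: 4-byte form → F4 86 8B B9.
U+200DC: 4-byte form → F0 A0 83 9C.
U+9FFB: 3-byte form → E9 BF BB.
U+F1B9: 3-byte form → EF 86 B9.
U+2544: 3-byte form → E2 95 84.
U+1F6B6: 4-byte form → F0 9F 9A B6.
U+005D: 1-byte form → 5D.
Concatenated (25 bytes): E2 88 B3 F4 86 8B B9 F0 A0 83 9C E9 BF BB EF 86 B9 E2 95 84 F0 9F 9A B6 5D.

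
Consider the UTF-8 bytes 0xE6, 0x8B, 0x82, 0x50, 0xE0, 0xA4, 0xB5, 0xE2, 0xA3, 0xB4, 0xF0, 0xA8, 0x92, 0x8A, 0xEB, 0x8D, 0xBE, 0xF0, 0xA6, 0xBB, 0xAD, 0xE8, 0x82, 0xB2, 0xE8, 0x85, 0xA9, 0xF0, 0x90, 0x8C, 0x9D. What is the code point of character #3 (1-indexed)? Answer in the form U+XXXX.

Offset 0: leading byte 0xE6 = 11100110 → 3-byte char #1 = E6 8B 82.
Offset 3: leading byte 0x50 = 01010000 → 1-byte char #2 = 50.
Offset 4: leading byte 0xE0 = 11100000 → 3-byte char #3 = E0 A4 B5.
Leading byte 0xE0 = 11100000 matches 1110xxxx → 3-byte sequence.
Byte 1: 0xE0 = 11100000, payload 0000 (4 bits).
Byte 2: 0xA4 = 10100100 (10xxxxxx ✓), payload 100100.
Byte 3: 0xB5 = 10110101 (10xxxxxx ✓), payload 110101.
Concatenate: 0000100100110101 = 0x935 (16 bits → U+0935).

U+0935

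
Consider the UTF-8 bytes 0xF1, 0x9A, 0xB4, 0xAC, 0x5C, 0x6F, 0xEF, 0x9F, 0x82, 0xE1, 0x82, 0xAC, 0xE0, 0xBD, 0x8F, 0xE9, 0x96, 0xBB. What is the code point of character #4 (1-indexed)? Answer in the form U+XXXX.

Offset 0: leading byte 0xF1 = 11110001 → 4-byte char #1 = F1 9A B4 AC.
Offset 4: leading byte 0x5C = 01011100 → 1-byte char #2 = 5C.
Offset 5: leading byte 0x6F = 01101111 → 1-byte char #3 = 6F.
Offset 6: leading byte 0xEF = 11101111 → 3-byte char #4 = EF 9F 82.
Leading byte 0xEF = 11101111 matches 1110xxxx → 3-byte sequence.
Byte 1: 0xEF = 11101111, payload 1111 (4 bits).
Byte 2: 0x9F = 10011111 (10xxxxxx ✓), payload 011111.
Byte 3: 0x82 = 10000010 (10xxxxxx ✓), payload 000010.
Concatenate: 1111011111000010 = 0xF7C2 (16 bits → U+F7C2).

U+F7C2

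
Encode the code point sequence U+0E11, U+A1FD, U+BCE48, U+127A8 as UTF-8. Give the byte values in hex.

U+0E11: 3-byte form → E0 B8 91.
U+A1FD: 3-byte form → EA 87 BD.
U+BCE48: 4-byte form → F2 BC B9 88.
U+127A8: 4-byte form → F0 92 9E A8.
Concatenated (14 bytes): E0 B8 91 EA 87 BD F2 BC B9 88 F0 92 9E A8.

E0 B8 91 EA 87 BD F2 BC B9 88 F0 92 9E A8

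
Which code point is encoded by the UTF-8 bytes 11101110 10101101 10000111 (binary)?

U+EB47

Leading byte 0xEE = 11101110 matches 1110xxxx → 3-byte sequence.
Byte 1: 0xEE = 11101110, payload 1110 (4 bits).
Byte 2: 0xAD = 10101101 (10xxxxxx ✓), payload 101101.
Byte 3: 0x87 = 10000111 (10xxxxxx ✓), payload 000111.
Concatenate: 1110101101000111 = 0xEB47 (16 bits → U+EB47).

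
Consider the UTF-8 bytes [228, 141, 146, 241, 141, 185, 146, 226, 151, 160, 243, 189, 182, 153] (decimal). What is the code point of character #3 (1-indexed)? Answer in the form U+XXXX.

U+25E0

Offset 0: leading byte 0xE4 = 11100100 → 3-byte char #1 = E4 8D 92.
Offset 3: leading byte 0xF1 = 11110001 → 4-byte char #2 = F1 8D B9 92.
Offset 7: leading byte 0xE2 = 11100010 → 3-byte char #3 = E2 97 A0.
Leading byte 0xE2 = 11100010 matches 1110xxxx → 3-byte sequence.
Byte 1: 0xE2 = 11100010, payload 0010 (4 bits).
Byte 2: 0x97 = 10010111 (10xxxxxx ✓), payload 010111.
Byte 3: 0xA0 = 10100000 (10xxxxxx ✓), payload 100000.
Concatenate: 0010010111100000 = 0x25E0 (16 bits → U+25E0).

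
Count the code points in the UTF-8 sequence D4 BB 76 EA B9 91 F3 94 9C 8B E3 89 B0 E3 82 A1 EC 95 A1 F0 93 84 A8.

Byte at offset 0: 0xD4 = 11010100 → 2-byte char (#1). Advance 2.
Byte at offset 2: 0x76 = 01110110 → 1-byte char (#2). Advance 1.
Byte at offset 3: 0xEA = 11101010 → 3-byte char (#3). Advance 3.
Byte at offset 6: 0xF3 = 11110011 → 4-byte char (#4). Advance 4.
Byte at offset 10: 0xE3 = 11100011 → 3-byte char (#5). Advance 3.
Byte at offset 13: 0xE3 = 11100011 → 3-byte char (#6). Advance 3.
Byte at offset 16: 0xEC = 11101100 → 3-byte char (#7). Advance 3.
Byte at offset 19: 0xF0 = 11110000 → 4-byte char (#8). Advance 4.
Reached end at offset 23 after 8 code points.

8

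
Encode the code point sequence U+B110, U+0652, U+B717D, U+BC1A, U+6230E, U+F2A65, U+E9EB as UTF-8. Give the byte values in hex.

EB 84 90 D9 92 F2 B7 85 BD EB B0 9A F1 A2 8C 8E F3 B2 A9 A5 EE A7 AB

U+B110: 3-byte form → EB 84 90.
U+0652: 2-byte form → D9 92.
U+B717D: 4-byte form → F2 B7 85 BD.
U+BC1A: 3-byte form → EB B0 9A.
U+6230E: 4-byte form → F1 A2 8C 8E.
U+F2A65: 4-byte form → F3 B2 A9 A5.
U+E9EB: 3-byte form → EE A7 AB.
Concatenated (23 bytes): EB 84 90 D9 92 F2 B7 85 BD EB B0 9A F1 A2 8C 8E F3 B2 A9 A5 EE A7 AB.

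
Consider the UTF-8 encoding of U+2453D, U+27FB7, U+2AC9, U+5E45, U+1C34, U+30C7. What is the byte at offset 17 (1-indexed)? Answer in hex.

1-indexed offset 17 is 0-indexed offset 16.
U+2453D → 4-byte form F0 A4 94 BD at offsets 0–3.
U+27FB7 → 4-byte form F0 A7 BE B7 at offsets 4–7.
U+2AC9 → 3-byte form E2 AB 89 at offsets 8–10.
U+5E45 → 3-byte form E5 B9 85 at offsets 11–13.
U+1C34 → 3-byte form E1 B0 B4 at offsets 14–16.
Offset 16 falls in char 5's range; it's byte 3 of E1 B0 B4 = 0xB4.

0xB4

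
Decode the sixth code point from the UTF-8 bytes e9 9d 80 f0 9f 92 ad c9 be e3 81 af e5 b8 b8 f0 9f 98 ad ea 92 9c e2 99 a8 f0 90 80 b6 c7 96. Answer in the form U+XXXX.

U+1F62D

Offset 0: leading byte 0xE9 = 11101001 → 3-byte char #1 = E9 9D 80.
Offset 3: leading byte 0xF0 = 11110000 → 4-byte char #2 = F0 9F 92 AD.
Offset 7: leading byte 0xC9 = 11001001 → 2-byte char #3 = C9 BE.
Offset 9: leading byte 0xE3 = 11100011 → 3-byte char #4 = E3 81 AF.
Offset 12: leading byte 0xE5 = 11100101 → 3-byte char #5 = E5 B8 B8.
Offset 15: leading byte 0xF0 = 11110000 → 4-byte char #6 = F0 9F 98 AD.
Leading byte 0xF0 = 11110000 matches 11110xxx → 4-byte sequence.
Byte 1: 0xF0 = 11110000, payload 000 (3 bits).
Byte 2: 0x9F = 10011111 (10xxxxxx ✓), payload 011111.
Byte 3: 0x98 = 10011000 (10xxxxxx ✓), payload 011000.
Byte 4: 0xAD = 10101101 (10xxxxxx ✓), payload 101101.
Concatenate: 000011111011000101101 = 0x1F62D (21 bits → U+1F62D).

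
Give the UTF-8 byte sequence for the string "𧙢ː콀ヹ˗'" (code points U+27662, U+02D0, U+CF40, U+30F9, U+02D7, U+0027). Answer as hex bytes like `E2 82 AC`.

U+27662: 4-byte form → F0 A7 99 A2.
U+02D0: 2-byte form → CB 90.
U+CF40: 3-byte form → EC BD 80.
U+30F9: 3-byte form → E3 83 B9.
U+02D7: 2-byte form → CB 97.
U+0027: 1-byte form → 27.
Concatenated (15 bytes): F0 A7 99 A2 CB 90 EC BD 80 E3 83 B9 CB 97 27.

F0 A7 99 A2 CB 90 EC BD 80 E3 83 B9 CB 97 27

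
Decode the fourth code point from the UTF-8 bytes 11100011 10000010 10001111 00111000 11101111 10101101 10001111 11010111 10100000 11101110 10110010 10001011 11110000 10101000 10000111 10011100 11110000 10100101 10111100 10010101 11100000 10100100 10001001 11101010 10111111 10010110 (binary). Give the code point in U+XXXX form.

U+05E0

Offset 0: leading byte 0xE3 = 11100011 → 3-byte char #1 = E3 82 8F.
Offset 3: leading byte 0x38 = 00111000 → 1-byte char #2 = 38.
Offset 4: leading byte 0xEF = 11101111 → 3-byte char #3 = EF AD 8F.
Offset 7: leading byte 0xD7 = 11010111 → 2-byte char #4 = D7 A0.
Leading byte 0xD7 = 11010111 matches 110xxxxx → 2-byte sequence.
Byte 1: 0xD7 = 11010111, payload 10111 (5 bits).
Byte 2: 0xA0 = 10100000 (10xxxxxx ✓), payload 100000.
Concatenate: 10111100000 = 0x5E0 (11 bits → U+05E0).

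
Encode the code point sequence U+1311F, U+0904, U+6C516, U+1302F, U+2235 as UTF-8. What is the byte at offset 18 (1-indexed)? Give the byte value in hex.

0xB5

1-indexed offset 18 is 0-indexed offset 17.
U+1311F → 4-byte form F0 93 84 9F at offsets 0–3.
U+0904 → 3-byte form E0 A4 84 at offsets 4–6.
U+6C516 → 4-byte form F1 AC 94 96 at offsets 7–10.
U+1302F → 4-byte form F0 93 80 AF at offsets 11–14.
U+2235 → 3-byte form E2 88 B5 at offsets 15–17.
Offset 17 falls in char 5's range; it's byte 3 of E2 88 B5 = 0xB5.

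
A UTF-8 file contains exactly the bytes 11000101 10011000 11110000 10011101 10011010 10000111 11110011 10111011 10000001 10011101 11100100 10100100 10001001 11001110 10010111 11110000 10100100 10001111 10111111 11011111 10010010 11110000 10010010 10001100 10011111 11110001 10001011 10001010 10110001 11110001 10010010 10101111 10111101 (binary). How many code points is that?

Byte at offset 0: 0xC5 = 11000101 → 2-byte char (#1). Advance 2.
Byte at offset 2: 0xF0 = 11110000 → 4-byte char (#2). Advance 4.
Byte at offset 6: 0xF3 = 11110011 → 4-byte char (#3). Advance 4.
Byte at offset 10: 0xE4 = 11100100 → 3-byte char (#4). Advance 3.
Byte at offset 13: 0xCE = 11001110 → 2-byte char (#5). Advance 2.
Byte at offset 15: 0xF0 = 11110000 → 4-byte char (#6). Advance 4.
Byte at offset 19: 0xDF = 11011111 → 2-byte char (#7). Advance 2.
Byte at offset 21: 0xF0 = 11110000 → 4-byte char (#8). Advance 4.
Byte at offset 25: 0xF1 = 11110001 → 4-byte char (#9). Advance 4.
Byte at offset 29: 0xF1 = 11110001 → 4-byte char (#10). Advance 4.
Reached end at offset 33 after 10 code points.

10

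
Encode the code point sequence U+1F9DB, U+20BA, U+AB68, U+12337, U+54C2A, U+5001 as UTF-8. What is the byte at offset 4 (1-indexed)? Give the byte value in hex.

1-indexed offset 4 is 0-indexed offset 3.
U+1F9DB → 4-byte form F0 9F A7 9B at offsets 0–3.
Offset 3 falls in char 1's range; it's byte 4 of F0 9F A7 9B = 0x9B.

0x9B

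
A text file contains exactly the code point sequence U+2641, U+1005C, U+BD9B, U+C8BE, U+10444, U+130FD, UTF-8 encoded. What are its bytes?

U+2641: 3-byte form → E2 99 81.
U+1005C: 4-byte form → F0 90 81 9C.
U+BD9B: 3-byte form → EB B6 9B.
U+C8BE: 3-byte form → EC A2 BE.
U+10444: 4-byte form → F0 90 91 84.
U+130FD: 4-byte form → F0 93 83 BD.
Concatenated (21 bytes): E2 99 81 F0 90 81 9C EB B6 9B EC A2 BE F0 90 91 84 F0 93 83 BD.

E2 99 81 F0 90 81 9C EB B6 9B EC A2 BE F0 90 91 84 F0 93 83 BD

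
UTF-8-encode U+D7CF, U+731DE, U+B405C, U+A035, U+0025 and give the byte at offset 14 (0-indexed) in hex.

U+D7CF → 3-byte form ED 9F 8F at offsets 0–2.
U+731DE → 4-byte form F1 B3 87 9E at offsets 3–6.
U+B405C → 4-byte form F2 B4 81 9C at offsets 7–10.
U+A035 → 3-byte form EA 80 B5 at offsets 11–13.
U+0025 → 1-byte form 25 at offsets 14–14.
Offset 14 falls in char 5's range; it's byte 1 of 25 = 0x25.

0x25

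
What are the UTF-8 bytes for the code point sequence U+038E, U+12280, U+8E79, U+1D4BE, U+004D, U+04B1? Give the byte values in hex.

CE 8E F0 92 8A 80 E8 B9 B9 F0 9D 92 BE 4D D2 B1

U+038E: 2-byte form → CE 8E.
U+12280: 4-byte form → F0 92 8A 80.
U+8E79: 3-byte form → E8 B9 B9.
U+1D4BE: 4-byte form → F0 9D 92 BE.
U+004D: 1-byte form → 4D.
U+04B1: 2-byte form → D2 B1.
Concatenated (16 bytes): CE 8E F0 92 8A 80 E8 B9 B9 F0 9D 92 BE 4D D2 B1.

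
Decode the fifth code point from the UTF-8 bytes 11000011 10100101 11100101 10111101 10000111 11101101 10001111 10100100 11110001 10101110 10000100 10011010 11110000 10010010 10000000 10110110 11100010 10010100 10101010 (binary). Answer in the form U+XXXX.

U+12036

Offset 0: leading byte 0xC3 = 11000011 → 2-byte char #1 = C3 A5.
Offset 2: leading byte 0xE5 = 11100101 → 3-byte char #2 = E5 BD 87.
Offset 5: leading byte 0xED = 11101101 → 3-byte char #3 = ED 8F A4.
Offset 8: leading byte 0xF1 = 11110001 → 4-byte char #4 = F1 AE 84 9A.
Offset 12: leading byte 0xF0 = 11110000 → 4-byte char #5 = F0 92 80 B6.
Leading byte 0xF0 = 11110000 matches 11110xxx → 4-byte sequence.
Byte 1: 0xF0 = 11110000, payload 000 (3 bits).
Byte 2: 0x92 = 10010010 (10xxxxxx ✓), payload 010010.
Byte 3: 0x80 = 10000000 (10xxxxxx ✓), payload 000000.
Byte 4: 0xB6 = 10110110 (10xxxxxx ✓), payload 110110.
Concatenate: 000010010000000110110 = 0x12036 (21 bits → U+12036).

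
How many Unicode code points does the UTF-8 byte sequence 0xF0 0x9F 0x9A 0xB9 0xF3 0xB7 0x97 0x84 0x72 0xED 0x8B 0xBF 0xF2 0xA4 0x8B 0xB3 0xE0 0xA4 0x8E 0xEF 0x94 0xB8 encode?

Byte at offset 0: 0xF0 = 11110000 → 4-byte char (#1). Advance 4.
Byte at offset 4: 0xF3 = 11110011 → 4-byte char (#2). Advance 4.
Byte at offset 8: 0x72 = 01110010 → 1-byte char (#3). Advance 1.
Byte at offset 9: 0xED = 11101101 → 3-byte char (#4). Advance 3.
Byte at offset 12: 0xF2 = 11110010 → 4-byte char (#5). Advance 4.
Byte at offset 16: 0xE0 = 11100000 → 3-byte char (#6). Advance 3.
Byte at offset 19: 0xEF = 11101111 → 3-byte char (#7). Advance 3.
Reached end at offset 22 after 7 code points.

7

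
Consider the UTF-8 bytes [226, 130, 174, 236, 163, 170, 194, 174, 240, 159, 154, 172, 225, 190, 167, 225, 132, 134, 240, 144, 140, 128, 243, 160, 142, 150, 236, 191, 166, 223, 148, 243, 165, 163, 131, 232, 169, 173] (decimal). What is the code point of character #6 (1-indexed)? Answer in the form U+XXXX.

Offset 0: leading byte 0xE2 = 11100010 → 3-byte char #1 = E2 82 AE.
Offset 3: leading byte 0xEC = 11101100 → 3-byte char #2 = EC A3 AA.
Offset 6: leading byte 0xC2 = 11000010 → 2-byte char #3 = C2 AE.
Offset 8: leading byte 0xF0 = 11110000 → 4-byte char #4 = F0 9F 9A AC.
Offset 12: leading byte 0xE1 = 11100001 → 3-byte char #5 = E1 BE A7.
Offset 15: leading byte 0xE1 = 11100001 → 3-byte char #6 = E1 84 86.
Leading byte 0xE1 = 11100001 matches 1110xxxx → 3-byte sequence.
Byte 1: 0xE1 = 11100001, payload 0001 (4 bits).
Byte 2: 0x84 = 10000100 (10xxxxxx ✓), payload 000100.
Byte 3: 0x86 = 10000110 (10xxxxxx ✓), payload 000110.
Concatenate: 0001000100000110 = 0x1106 (16 bits → U+1106).

U+1106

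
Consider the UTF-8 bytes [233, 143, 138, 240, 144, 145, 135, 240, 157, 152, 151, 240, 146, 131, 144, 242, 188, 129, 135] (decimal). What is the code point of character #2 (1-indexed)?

Offset 0: leading byte 0xE9 = 11101001 → 3-byte char #1 = E9 8F 8A.
Offset 3: leading byte 0xF0 = 11110000 → 4-byte char #2 = F0 90 91 87.
Leading byte 0xF0 = 11110000 matches 11110xxx → 4-byte sequence.
Byte 1: 0xF0 = 11110000, payload 000 (3 bits).
Byte 2: 0x90 = 10010000 (10xxxxxx ✓), payload 010000.
Byte 3: 0x91 = 10010001 (10xxxxxx ✓), payload 010001.
Byte 4: 0x87 = 10000111 (10xxxxxx ✓), payload 000111.
Concatenate: 000010000010001000111 = 0x10447 (21 bits → U+10447).

U+10447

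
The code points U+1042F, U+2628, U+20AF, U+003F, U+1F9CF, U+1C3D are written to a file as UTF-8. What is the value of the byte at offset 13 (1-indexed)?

1-indexed offset 13 is 0-indexed offset 12.
U+1042F → 4-byte form F0 90 90 AF at offsets 0–3.
U+2628 → 3-byte form E2 98 A8 at offsets 4–6.
U+20AF → 3-byte form E2 82 AF at offsets 7–9.
U+003F → 1-byte form 3F at offsets 10–10.
U+1F9CF → 4-byte form F0 9F A7 8F at offsets 11–14.
Offset 12 falls in char 5's range; it's byte 2 of F0 9F A7 8F = 0x9F.

0x9F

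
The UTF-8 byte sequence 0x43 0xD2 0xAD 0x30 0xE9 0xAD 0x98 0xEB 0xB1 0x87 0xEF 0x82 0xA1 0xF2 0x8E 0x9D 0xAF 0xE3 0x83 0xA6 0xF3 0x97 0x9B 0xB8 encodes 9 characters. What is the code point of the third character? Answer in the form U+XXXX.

U+0030

Offset 0: leading byte 0x43 = 01000011 → 1-byte char #1 = 43.
Offset 1: leading byte 0xD2 = 11010010 → 2-byte char #2 = D2 AD.
Offset 3: leading byte 0x30 = 00110000 → 1-byte char #3 = 30.
Leading byte 0x30 = 00110000 matches 0xxxxxxx → 1-byte sequence.
Byte 1: 0x30 = 00110000, payload 0110000 (7 bits).
Concatenate: 0110000 = 0x30 (7 bits → U+0030).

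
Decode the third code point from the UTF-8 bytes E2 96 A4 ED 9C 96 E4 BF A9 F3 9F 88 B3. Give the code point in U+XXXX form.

Offset 0: leading byte 0xE2 = 11100010 → 3-byte char #1 = E2 96 A4.
Offset 3: leading byte 0xED = 11101101 → 3-byte char #2 = ED 9C 96.
Offset 6: leading byte 0xE4 = 11100100 → 3-byte char #3 = E4 BF A9.
Leading byte 0xE4 = 11100100 matches 1110xxxx → 3-byte sequence.
Byte 1: 0xE4 = 11100100, payload 0100 (4 bits).
Byte 2: 0xBF = 10111111 (10xxxxxx ✓), payload 111111.
Byte 3: 0xA9 = 10101001 (10xxxxxx ✓), payload 101001.
Concatenate: 0100111111101001 = 0x4FE9 (16 bits → U+4FE9).

U+4FE9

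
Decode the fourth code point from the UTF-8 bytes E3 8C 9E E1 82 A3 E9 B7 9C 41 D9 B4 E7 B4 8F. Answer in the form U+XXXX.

U+0041

Offset 0: leading byte 0xE3 = 11100011 → 3-byte char #1 = E3 8C 9E.
Offset 3: leading byte 0xE1 = 11100001 → 3-byte char #2 = E1 82 A3.
Offset 6: leading byte 0xE9 = 11101001 → 3-byte char #3 = E9 B7 9C.
Offset 9: leading byte 0x41 = 01000001 → 1-byte char #4 = 41.
Leading byte 0x41 = 01000001 matches 0xxxxxxx → 1-byte sequence.
Byte 1: 0x41 = 01000001, payload 1000001 (7 bits).
Concatenate: 1000001 = 0x41 (7 bits → U+0041).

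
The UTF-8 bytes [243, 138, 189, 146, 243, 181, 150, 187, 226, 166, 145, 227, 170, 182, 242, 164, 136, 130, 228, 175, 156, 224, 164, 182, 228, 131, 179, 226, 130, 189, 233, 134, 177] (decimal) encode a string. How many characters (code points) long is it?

Byte at offset 0: 0xF3 = 11110011 → 4-byte char (#1). Advance 4.
Byte at offset 4: 0xF3 = 11110011 → 4-byte char (#2). Advance 4.
Byte at offset 8: 0xE2 = 11100010 → 3-byte char (#3). Advance 3.
Byte at offset 11: 0xE3 = 11100011 → 3-byte char (#4). Advance 3.
Byte at offset 14: 0xF2 = 11110010 → 4-byte char (#5). Advance 4.
Byte at offset 18: 0xE4 = 11100100 → 3-byte char (#6). Advance 3.
Byte at offset 21: 0xE0 = 11100000 → 3-byte char (#7). Advance 3.
Byte at offset 24: 0xE4 = 11100100 → 3-byte char (#8). Advance 3.
Byte at offset 27: 0xE2 = 11100010 → 3-byte char (#9). Advance 3.
Byte at offset 30: 0xE9 = 11101001 → 3-byte char (#10). Advance 3.
Reached end at offset 33 after 10 code points.

10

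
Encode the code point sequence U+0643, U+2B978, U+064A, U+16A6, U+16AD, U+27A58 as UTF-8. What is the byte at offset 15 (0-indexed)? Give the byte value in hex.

0xA7

U+0643 → 2-byte form D9 83 at offsets 0–1.
U+2B978 → 4-byte form F0 AB A5 B8 at offsets 2–5.
U+064A → 2-byte form D9 8A at offsets 6–7.
U+16A6 → 3-byte form E1 9A A6 at offsets 8–10.
U+16AD → 3-byte form E1 9A AD at offsets 11–13.
U+27A58 → 4-byte form F0 A7 A9 98 at offsets 14–17.
Offset 15 falls in char 6's range; it's byte 2 of F0 A7 A9 98 = 0xA7.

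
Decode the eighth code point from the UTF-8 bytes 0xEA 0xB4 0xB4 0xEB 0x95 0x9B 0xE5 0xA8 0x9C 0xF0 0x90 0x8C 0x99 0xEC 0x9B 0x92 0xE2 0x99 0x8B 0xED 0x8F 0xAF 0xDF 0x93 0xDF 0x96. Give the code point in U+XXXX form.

Offset 0: leading byte 0xEA = 11101010 → 3-byte char #1 = EA B4 B4.
Offset 3: leading byte 0xEB = 11101011 → 3-byte char #2 = EB 95 9B.
Offset 6: leading byte 0xE5 = 11100101 → 3-byte char #3 = E5 A8 9C.
Offset 9: leading byte 0xF0 = 11110000 → 4-byte char #4 = F0 90 8C 99.
Offset 13: leading byte 0xEC = 11101100 → 3-byte char #5 = EC 9B 92.
Offset 16: leading byte 0xE2 = 11100010 → 3-byte char #6 = E2 99 8B.
Offset 19: leading byte 0xED = 11101101 → 3-byte char #7 = ED 8F AF.
Offset 22: leading byte 0xDF = 11011111 → 2-byte char #8 = DF 93.
Leading byte 0xDF = 11011111 matches 110xxxxx → 2-byte sequence.
Byte 1: 0xDF = 11011111, payload 11111 (5 bits).
Byte 2: 0x93 = 10010011 (10xxxxxx ✓), payload 010011.
Concatenate: 11111010011 = 0x7D3 (11 bits → U+07D3).

U+07D3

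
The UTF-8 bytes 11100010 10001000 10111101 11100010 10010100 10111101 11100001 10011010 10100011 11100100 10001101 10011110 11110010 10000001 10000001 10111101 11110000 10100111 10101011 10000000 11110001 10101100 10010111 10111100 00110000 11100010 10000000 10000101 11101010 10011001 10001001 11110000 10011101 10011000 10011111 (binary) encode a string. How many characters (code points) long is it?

Byte at offset 0: 0xE2 = 11100010 → 3-byte char (#1). Advance 3.
Byte at offset 3: 0xE2 = 11100010 → 3-byte char (#2). Advance 3.
Byte at offset 6: 0xE1 = 11100001 → 3-byte char (#3). Advance 3.
Byte at offset 9: 0xE4 = 11100100 → 3-byte char (#4). Advance 3.
Byte at offset 12: 0xF2 = 11110010 → 4-byte char (#5). Advance 4.
Byte at offset 16: 0xF0 = 11110000 → 4-byte char (#6). Advance 4.
Byte at offset 20: 0xF1 = 11110001 → 4-byte char (#7). Advance 4.
Byte at offset 24: 0x30 = 00110000 → 1-byte char (#8). Advance 1.
Byte at offset 25: 0xE2 = 11100010 → 3-byte char (#9). Advance 3.
Byte at offset 28: 0xEA = 11101010 → 3-byte char (#10). Advance 3.
Byte at offset 31: 0xF0 = 11110000 → 4-byte char (#11). Advance 4.
Reached end at offset 35 after 11 code points.

11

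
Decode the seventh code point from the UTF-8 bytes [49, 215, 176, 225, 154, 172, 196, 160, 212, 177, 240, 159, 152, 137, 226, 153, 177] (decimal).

U+2671

Offset 0: leading byte 0x31 = 00110001 → 1-byte char #1 = 31.
Offset 1: leading byte 0xD7 = 11010111 → 2-byte char #2 = D7 B0.
Offset 3: leading byte 0xE1 = 11100001 → 3-byte char #3 = E1 9A AC.
Offset 6: leading byte 0xC4 = 11000100 → 2-byte char #4 = C4 A0.
Offset 8: leading byte 0xD4 = 11010100 → 2-byte char #5 = D4 B1.
Offset 10: leading byte 0xF0 = 11110000 → 4-byte char #6 = F0 9F 98 89.
Offset 14: leading byte 0xE2 = 11100010 → 3-byte char #7 = E2 99 B1.
Leading byte 0xE2 = 11100010 matches 1110xxxx → 3-byte sequence.
Byte 1: 0xE2 = 11100010, payload 0010 (4 bits).
Byte 2: 0x99 = 10011001 (10xxxxxx ✓), payload 011001.
Byte 3: 0xB1 = 10110001 (10xxxxxx ✓), payload 110001.
Concatenate: 0010011001110001 = 0x2671 (16 bits → U+2671).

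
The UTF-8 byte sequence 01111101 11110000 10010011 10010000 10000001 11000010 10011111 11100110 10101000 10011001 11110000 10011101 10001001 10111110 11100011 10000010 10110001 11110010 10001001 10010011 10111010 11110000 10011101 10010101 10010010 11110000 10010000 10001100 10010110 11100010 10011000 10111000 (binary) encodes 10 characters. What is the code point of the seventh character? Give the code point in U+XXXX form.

Offset 0: leading byte 0x7D = 01111101 → 1-byte char #1 = 7D.
Offset 1: leading byte 0xF0 = 11110000 → 4-byte char #2 = F0 93 90 81.
Offset 5: leading byte 0xC2 = 11000010 → 2-byte char #3 = C2 9F.
Offset 7: leading byte 0xE6 = 11100110 → 3-byte char #4 = E6 A8 99.
Offset 10: leading byte 0xF0 = 11110000 → 4-byte char #5 = F0 9D 89 BE.
Offset 14: leading byte 0xE3 = 11100011 → 3-byte char #6 = E3 82 B1.
Offset 17: leading byte 0xF2 = 11110010 → 4-byte char #7 = F2 89 93 BA.
Leading byte 0xF2 = 11110010 matches 11110xxx → 4-byte sequence.
Byte 1: 0xF2 = 11110010, payload 010 (3 bits).
Byte 2: 0x89 = 10001001 (10xxxxxx ✓), payload 001001.
Byte 3: 0x93 = 10010011 (10xxxxxx ✓), payload 010011.
Byte 4: 0xBA = 10111010 (10xxxxxx ✓), payload 111010.
Concatenate: 010001001010011111010 = 0x894FA (21 bits → U+894FA).

U+894FA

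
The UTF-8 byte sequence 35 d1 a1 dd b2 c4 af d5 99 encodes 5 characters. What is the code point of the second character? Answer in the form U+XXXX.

U+0461

Offset 0: leading byte 0x35 = 00110101 → 1-byte char #1 = 35.
Offset 1: leading byte 0xD1 = 11010001 → 2-byte char #2 = D1 A1.
Leading byte 0xD1 = 11010001 matches 110xxxxx → 2-byte sequence.
Byte 1: 0xD1 = 11010001, payload 10001 (5 bits).
Byte 2: 0xA1 = 10100001 (10xxxxxx ✓), payload 100001.
Concatenate: 10001100001 = 0x461 (11 bits → U+0461).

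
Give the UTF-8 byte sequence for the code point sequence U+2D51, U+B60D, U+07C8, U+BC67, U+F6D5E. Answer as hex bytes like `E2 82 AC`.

U+2D51: 3-byte form → E2 B5 91.
U+B60D: 3-byte form → EB 98 8D.
U+07C8: 2-byte form → DF 88.
U+BC67: 3-byte form → EB B1 A7.
U+F6D5E: 4-byte form → F3 B6 B5 9E.
Concatenated (15 bytes): E2 B5 91 EB 98 8D DF 88 EB B1 A7 F3 B6 B5 9E.

E2 B5 91 EB 98 8D DF 88 EB B1 A7 F3 B6 B5 9E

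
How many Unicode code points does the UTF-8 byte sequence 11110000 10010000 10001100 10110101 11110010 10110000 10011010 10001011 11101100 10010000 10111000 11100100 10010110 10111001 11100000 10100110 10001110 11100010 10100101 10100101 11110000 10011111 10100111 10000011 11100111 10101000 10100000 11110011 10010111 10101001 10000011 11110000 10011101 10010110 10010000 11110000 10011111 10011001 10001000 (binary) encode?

11

Byte at offset 0: 0xF0 = 11110000 → 4-byte char (#1). Advance 4.
Byte at offset 4: 0xF2 = 11110010 → 4-byte char (#2). Advance 4.
Byte at offset 8: 0xEC = 11101100 → 3-byte char (#3). Advance 3.
Byte at offset 11: 0xE4 = 11100100 → 3-byte char (#4). Advance 3.
Byte at offset 14: 0xE0 = 11100000 → 3-byte char (#5). Advance 3.
Byte at offset 17: 0xE2 = 11100010 → 3-byte char (#6). Advance 3.
Byte at offset 20: 0xF0 = 11110000 → 4-byte char (#7). Advance 4.
Byte at offset 24: 0xE7 = 11100111 → 3-byte char (#8). Advance 3.
Byte at offset 27: 0xF3 = 11110011 → 4-byte char (#9). Advance 4.
Byte at offset 31: 0xF0 = 11110000 → 4-byte char (#10). Advance 4.
Byte at offset 35: 0xF0 = 11110000 → 4-byte char (#11). Advance 4.
Reached end at offset 39 after 11 code points.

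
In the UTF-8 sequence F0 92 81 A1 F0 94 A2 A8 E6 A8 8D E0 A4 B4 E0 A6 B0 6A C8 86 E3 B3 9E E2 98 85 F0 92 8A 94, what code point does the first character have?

Offset 0: leading byte 0xF0 = 11110000 → 4-byte char #1 = F0 92 81 A1.
Leading byte 0xF0 = 11110000 matches 11110xxx → 4-byte sequence.
Byte 1: 0xF0 = 11110000, payload 000 (3 bits).
Byte 2: 0x92 = 10010010 (10xxxxxx ✓), payload 010010.
Byte 3: 0x81 = 10000001 (10xxxxxx ✓), payload 000001.
Byte 4: 0xA1 = 10100001 (10xxxxxx ✓), payload 100001.
Concatenate: 000010010000001100001 = 0x12061 (21 bits → U+12061).

U+12061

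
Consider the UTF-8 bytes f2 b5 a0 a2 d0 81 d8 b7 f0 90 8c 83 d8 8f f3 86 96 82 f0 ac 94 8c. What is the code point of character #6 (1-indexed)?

U+C6582

Offset 0: leading byte 0xF2 = 11110010 → 4-byte char #1 = F2 B5 A0 A2.
Offset 4: leading byte 0xD0 = 11010000 → 2-byte char #2 = D0 81.
Offset 6: leading byte 0xD8 = 11011000 → 2-byte char #3 = D8 B7.
Offset 8: leading byte 0xF0 = 11110000 → 4-byte char #4 = F0 90 8C 83.
Offset 12: leading byte 0xD8 = 11011000 → 2-byte char #5 = D8 8F.
Offset 14: leading byte 0xF3 = 11110011 → 4-byte char #6 = F3 86 96 82.
Leading byte 0xF3 = 11110011 matches 11110xxx → 4-byte sequence.
Byte 1: 0xF3 = 11110011, payload 011 (3 bits).
Byte 2: 0x86 = 10000110 (10xxxxxx ✓), payload 000110.
Byte 3: 0x96 = 10010110 (10xxxxxx ✓), payload 010110.
Byte 4: 0x82 = 10000010 (10xxxxxx ✓), payload 000010.
Concatenate: 011000110010110000010 = 0xC6582 (21 bits → U+C6582).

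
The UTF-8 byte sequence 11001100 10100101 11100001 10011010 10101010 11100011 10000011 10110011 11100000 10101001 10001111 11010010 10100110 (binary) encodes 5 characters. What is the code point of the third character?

Offset 0: leading byte 0xCC = 11001100 → 2-byte char #1 = CC A5.
Offset 2: leading byte 0xE1 = 11100001 → 3-byte char #2 = E1 9A AA.
Offset 5: leading byte 0xE3 = 11100011 → 3-byte char #3 = E3 83 B3.
Leading byte 0xE3 = 11100011 matches 1110xxxx → 3-byte sequence.
Byte 1: 0xE3 = 11100011, payload 0011 (4 bits).
Byte 2: 0x83 = 10000011 (10xxxxxx ✓), payload 000011.
Byte 3: 0xB3 = 10110011 (10xxxxxx ✓), payload 110011.
Concatenate: 0011000011110011 = 0x30F3 (16 bits → U+30F3).

U+30F3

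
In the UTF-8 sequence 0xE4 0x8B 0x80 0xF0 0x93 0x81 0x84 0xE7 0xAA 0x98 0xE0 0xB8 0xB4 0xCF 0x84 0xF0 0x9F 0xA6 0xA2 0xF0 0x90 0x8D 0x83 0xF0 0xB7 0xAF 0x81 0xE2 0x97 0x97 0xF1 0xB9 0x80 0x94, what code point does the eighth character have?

U+37BC1

Offset 0: leading byte 0xE4 = 11100100 → 3-byte char #1 = E4 8B 80.
Offset 3: leading byte 0xF0 = 11110000 → 4-byte char #2 = F0 93 81 84.
Offset 7: leading byte 0xE7 = 11100111 → 3-byte char #3 = E7 AA 98.
Offset 10: leading byte 0xE0 = 11100000 → 3-byte char #4 = E0 B8 B4.
Offset 13: leading byte 0xCF = 11001111 → 2-byte char #5 = CF 84.
Offset 15: leading byte 0xF0 = 11110000 → 4-byte char #6 = F0 9F A6 A2.
Offset 19: leading byte 0xF0 = 11110000 → 4-byte char #7 = F0 90 8D 83.
Offset 23: leading byte 0xF0 = 11110000 → 4-byte char #8 = F0 B7 AF 81.
Leading byte 0xF0 = 11110000 matches 11110xxx → 4-byte sequence.
Byte 1: 0xF0 = 11110000, payload 000 (3 bits).
Byte 2: 0xB7 = 10110111 (10xxxxxx ✓), payload 110111.
Byte 3: 0xAF = 10101111 (10xxxxxx ✓), payload 101111.
Byte 4: 0x81 = 10000001 (10xxxxxx ✓), payload 000001.
Concatenate: 000110111101111000001 = 0x37BC1 (21 bits → U+37BC1).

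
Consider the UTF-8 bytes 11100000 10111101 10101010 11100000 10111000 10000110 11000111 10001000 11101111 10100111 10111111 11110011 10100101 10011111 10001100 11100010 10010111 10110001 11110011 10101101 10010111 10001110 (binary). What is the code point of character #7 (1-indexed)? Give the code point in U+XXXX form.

Offset 0: leading byte 0xE0 = 11100000 → 3-byte char #1 = E0 BD AA.
Offset 3: leading byte 0xE0 = 11100000 → 3-byte char #2 = E0 B8 86.
Offset 6: leading byte 0xC7 = 11000111 → 2-byte char #3 = C7 88.
Offset 8: leading byte 0xEF = 11101111 → 3-byte char #4 = EF A7 BF.
Offset 11: leading byte 0xF3 = 11110011 → 4-byte char #5 = F3 A5 9F 8C.
Offset 15: leading byte 0xE2 = 11100010 → 3-byte char #6 = E2 97 B1.
Offset 18: leading byte 0xF3 = 11110011 → 4-byte char #7 = F3 AD 97 8E.
Leading byte 0xF3 = 11110011 matches 11110xxx → 4-byte sequence.
Byte 1: 0xF3 = 11110011, payload 011 (3 bits).
Byte 2: 0xAD = 10101101 (10xxxxxx ✓), payload 101101.
Byte 3: 0x97 = 10010111 (10xxxxxx ✓), payload 010111.
Byte 4: 0x8E = 10001110 (10xxxxxx ✓), payload 001110.
Concatenate: 011101101010111001110 = 0xED5CE (21 bits → U+ED5CE).

U+ED5CE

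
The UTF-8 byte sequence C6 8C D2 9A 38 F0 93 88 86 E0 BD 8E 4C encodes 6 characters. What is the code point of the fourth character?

Offset 0: leading byte 0xC6 = 11000110 → 2-byte char #1 = C6 8C.
Offset 2: leading byte 0xD2 = 11010010 → 2-byte char #2 = D2 9A.
Offset 4: leading byte 0x38 = 00111000 → 1-byte char #3 = 38.
Offset 5: leading byte 0xF0 = 11110000 → 4-byte char #4 = F0 93 88 86.
Leading byte 0xF0 = 11110000 matches 11110xxx → 4-byte sequence.
Byte 1: 0xF0 = 11110000, payload 000 (3 bits).
Byte 2: 0x93 = 10010011 (10xxxxxx ✓), payload 010011.
Byte 3: 0x88 = 10001000 (10xxxxxx ✓), payload 001000.
Byte 4: 0x86 = 10000110 (10xxxxxx ✓), payload 000110.
Concatenate: 000010011001000000110 = 0x13206 (21 bits → U+13206).

U+13206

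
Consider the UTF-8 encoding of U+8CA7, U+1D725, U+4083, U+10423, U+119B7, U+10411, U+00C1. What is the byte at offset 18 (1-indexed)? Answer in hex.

0xB7

1-indexed offset 18 is 0-indexed offset 17.
U+8CA7 → 3-byte form E8 B2 A7 at offsets 0–2.
U+1D725 → 4-byte form F0 9D 9C A5 at offsets 3–6.
U+4083 → 3-byte form E4 82 83 at offsets 7–9.
U+10423 → 4-byte form F0 90 90 A3 at offsets 10–13.
U+119B7 → 4-byte form F0 91 A6 B7 at offsets 14–17.
Offset 17 falls in char 5's range; it's byte 4 of F0 91 A6 B7 = 0xB7.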